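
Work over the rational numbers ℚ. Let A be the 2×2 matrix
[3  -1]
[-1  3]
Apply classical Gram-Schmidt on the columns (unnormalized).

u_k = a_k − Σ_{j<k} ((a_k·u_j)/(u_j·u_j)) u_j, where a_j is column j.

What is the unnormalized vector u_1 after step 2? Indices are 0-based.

u_1 = (4/5, 12/5)

Step 1: u_0 = a_0 = (3, -1).
Step 2: u_1 = a_1 − (-3/5)·u_0 = (4/5, 12/5).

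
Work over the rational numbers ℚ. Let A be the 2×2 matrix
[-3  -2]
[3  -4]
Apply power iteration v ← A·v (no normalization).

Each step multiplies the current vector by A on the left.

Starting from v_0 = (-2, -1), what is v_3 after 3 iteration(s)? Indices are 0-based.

v_3 = (-4, -188)

v_0 = (-2, -1).
v_1 = A·v_0 = (8, -2).
v_2 = A·v_1 = (-20, 32).
v_3 = A·v_2 = (-4, -188).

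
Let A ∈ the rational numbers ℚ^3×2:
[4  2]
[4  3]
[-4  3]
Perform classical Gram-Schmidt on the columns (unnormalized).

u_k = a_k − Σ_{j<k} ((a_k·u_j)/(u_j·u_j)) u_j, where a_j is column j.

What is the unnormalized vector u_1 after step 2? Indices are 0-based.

Step 1: u_0 = a_0 = (4, 4, -4).
Step 2: u_1 = a_1 − (1/6)·u_0 = (4/3, 7/3, 11/3).

u_1 = (4/3, 7/3, 11/3)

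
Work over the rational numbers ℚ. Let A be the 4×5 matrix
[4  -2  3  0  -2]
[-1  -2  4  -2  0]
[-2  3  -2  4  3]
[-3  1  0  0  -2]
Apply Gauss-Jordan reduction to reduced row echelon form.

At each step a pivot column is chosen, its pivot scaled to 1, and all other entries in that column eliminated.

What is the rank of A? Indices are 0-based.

rank = 4

pivot(0,0)=4: scale R0 → (1, -1/2, 3/4, 0, -1/2)
  clear (1,0): R1 −= (-1)R0 → (0, -5/2, 19/4, -2, -1/2)
  clear (2,0): R2 −= (-2)R0 → (0, 2, -1/2, 4, 2)
  clear (3,0): R3 −= (-3)R0 → (0, -1/2, 9/4, 0, -7/2)
pivot(1,1)=-5/2: scale R1 → (0, 1, -19/10, 4/5, 1/5)
  clear (0,1): R0 −= (-1/2)R1 → (1, 0, -1/5, 2/5, -2/5)
  clear (2,1): R2 −= (2)R1 → (0, 0, 33/10, 12/5, 8/5)
  clear (3,1): R3 −= (-1/2)R1 → (0, 0, 13/10, 2/5, -17/5)
pivot(2,2)=33/10: scale R2 → (0, 0, 1, 8/11, 16/33)
  clear (0,2): R0 −= (-1/5)R2 → (1, 0, 0, 6/11, -10/33)
  clear (1,2): R1 −= (-19/10)R2 → (0, 1, 0, 24/11, 37/33)
  clear (3,2): R3 −= (13/10)R2 → (0, 0, 0, -6/11, -133/33)
pivot(3,3)=-6/11: scale R3 → (0, 0, 0, 1, 133/18)
  clear (0,3): R0 −= (6/11)R3 → (1, 0, 0, 0, -13/3)
  clear (1,3): R1 −= (24/11)R3 → (0, 1, 0, 0, -15)
  clear (2,3): R2 −= (8/11)R3 → (0, 0, 1, 0, -44/9)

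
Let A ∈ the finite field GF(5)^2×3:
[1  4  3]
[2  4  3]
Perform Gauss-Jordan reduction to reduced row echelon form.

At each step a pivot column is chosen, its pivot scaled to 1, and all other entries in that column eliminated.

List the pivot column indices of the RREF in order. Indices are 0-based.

pivot columns: 0, 1

[1] R0 /= 1  ⇒  (1, 4, 3)
     R1 -= 2·R0  ⇒  (0, 1, 2)
[2] R1 /= 1  ⇒  (0, 1, 2)
     R0 -= 4·R1  ⇒  (1, 0, 0)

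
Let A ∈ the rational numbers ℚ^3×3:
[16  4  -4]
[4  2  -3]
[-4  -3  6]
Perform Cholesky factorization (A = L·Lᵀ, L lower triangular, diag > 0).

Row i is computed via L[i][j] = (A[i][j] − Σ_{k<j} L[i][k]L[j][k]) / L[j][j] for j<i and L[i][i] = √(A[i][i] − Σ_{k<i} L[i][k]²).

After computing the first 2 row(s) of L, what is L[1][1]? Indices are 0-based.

Step 1: L[0][0] = √(16) = 4.
  L[1][0] = (4) / L[0][0] = 1.
Step 2: L[1][1] = √(1) = 1.

L[1][1] = 1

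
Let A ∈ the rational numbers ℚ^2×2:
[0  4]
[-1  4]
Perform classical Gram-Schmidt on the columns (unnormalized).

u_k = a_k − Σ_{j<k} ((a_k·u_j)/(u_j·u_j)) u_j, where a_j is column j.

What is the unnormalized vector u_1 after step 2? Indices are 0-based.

Step 1: u_0 = a_0 = (0, -1).
Step 2: u_1 = a_1 − (-4)·u_0 = (4, 0).

u_1 = (4, 0)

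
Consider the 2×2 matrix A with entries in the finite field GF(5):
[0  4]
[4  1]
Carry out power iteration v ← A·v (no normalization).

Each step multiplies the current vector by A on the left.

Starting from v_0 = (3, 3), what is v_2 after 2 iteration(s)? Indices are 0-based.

v_0 = (3, 3).
v_1 = A·v_0 = (2, 0).
v_2 = A·v_1 = (0, 3).

v_2 = (0, 3)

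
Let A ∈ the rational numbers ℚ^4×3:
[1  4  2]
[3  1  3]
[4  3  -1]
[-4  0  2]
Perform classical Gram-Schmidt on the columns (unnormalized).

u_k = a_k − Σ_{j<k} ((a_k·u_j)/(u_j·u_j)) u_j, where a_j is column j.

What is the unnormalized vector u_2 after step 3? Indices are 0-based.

Step 1: u_0 = a_0 = (1, 3, 4, -4).
Step 2: u_1 = a_1 − (19/42)·u_0 = (149/42, -5/14, 25/21, 38/21).
Step 3: u_2 = a_2 − (-1/42)·u_0 − (355/731)·u_1 = (220/731, 2372/731, -1084/731, 750/731).

u_2 = (220/731, 2372/731, -1084/731, 750/731)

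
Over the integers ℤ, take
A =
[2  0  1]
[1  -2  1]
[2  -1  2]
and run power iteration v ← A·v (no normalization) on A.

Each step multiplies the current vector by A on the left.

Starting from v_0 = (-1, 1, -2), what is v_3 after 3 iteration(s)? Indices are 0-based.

v_3 = (-47, -30, -63)

v_0 = (-1, 1, -2).
v_1 = A·v_0 = (-4, -5, -7).
v_2 = A·v_1 = (-15, -1, -17).
v_3 = A·v_2 = (-47, -30, -63).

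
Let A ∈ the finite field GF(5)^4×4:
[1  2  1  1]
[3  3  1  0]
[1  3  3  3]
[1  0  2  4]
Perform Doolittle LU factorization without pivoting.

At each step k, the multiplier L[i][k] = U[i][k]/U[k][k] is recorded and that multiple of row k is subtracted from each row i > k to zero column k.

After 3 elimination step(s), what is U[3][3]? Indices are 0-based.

U[3][3] = 2

[col 0] pivot 1
  R1 -= 3*R0 → (0, 2, 3, 2)  (L[1][0] := 3)
  R2 -= 1*R0 → (0, 1, 2, 2)  (L[2][0] := 1)
  R3 -= 1*R0 → (0, 3, 1, 3)  (L[3][0] := 1)
[col 1] pivot 2
  R2 -= 3*R1 → (0, 0, 3, 1)  (L[2][1] := 3)
  R3 -= 4*R1 → (0, 0, 4, 0)  (L[3][1] := 4)
[col 2] pivot 3
  R3 -= 3*R2 → (0, 0, 0, 2)  (L[3][2] := 3)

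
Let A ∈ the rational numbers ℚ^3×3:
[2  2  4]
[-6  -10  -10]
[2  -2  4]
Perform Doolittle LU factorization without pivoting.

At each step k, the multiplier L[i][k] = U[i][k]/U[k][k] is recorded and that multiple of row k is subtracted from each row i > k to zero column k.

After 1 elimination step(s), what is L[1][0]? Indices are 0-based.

L[1][0] = -3

Step 1: pivot at (0,0) is 2.
  row1 ← row1 − (-3)·row0  ⇒  L[1][0]=-3, U row1=(0, -4, 2)
  row2 ← row2 − (1)·row0  ⇒  L[2][0]=1, U row2=(0, -4, 0)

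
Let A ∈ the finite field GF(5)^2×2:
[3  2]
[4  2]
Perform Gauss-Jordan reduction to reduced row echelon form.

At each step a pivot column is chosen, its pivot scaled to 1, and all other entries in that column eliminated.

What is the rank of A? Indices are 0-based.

rank = 2

[1] R0 /= 3  ⇒  (1, 4)
     R1 -= 4·R0  ⇒  (0, 1)
[2] R1 /= 1  ⇒  (0, 1)
     R0 -= 4·R1  ⇒  (1, 0)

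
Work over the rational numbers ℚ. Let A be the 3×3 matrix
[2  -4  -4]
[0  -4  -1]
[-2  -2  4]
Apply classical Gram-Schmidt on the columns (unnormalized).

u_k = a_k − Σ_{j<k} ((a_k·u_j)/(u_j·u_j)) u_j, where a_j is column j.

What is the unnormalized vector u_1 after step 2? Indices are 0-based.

Step 1: u_0 = a_0 = (2, 0, -2).
Step 2: u_1 = a_1 − (-1/2)·u_0 = (-3, -4, -3).

u_1 = (-3, -4, -3)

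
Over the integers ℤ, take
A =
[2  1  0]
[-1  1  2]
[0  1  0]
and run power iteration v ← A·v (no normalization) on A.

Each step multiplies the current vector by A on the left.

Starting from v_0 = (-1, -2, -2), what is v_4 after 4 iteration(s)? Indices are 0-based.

v_0 = (-1, -2, -2).
v_1 = A·v_0 = (-4, -5, -2).
v_2 = A·v_1 = (-13, -5, -5).
v_3 = A·v_2 = (-31, -2, -5).
v_4 = A·v_3 = (-64, 19, -2).

v_4 = (-64, 19, -2)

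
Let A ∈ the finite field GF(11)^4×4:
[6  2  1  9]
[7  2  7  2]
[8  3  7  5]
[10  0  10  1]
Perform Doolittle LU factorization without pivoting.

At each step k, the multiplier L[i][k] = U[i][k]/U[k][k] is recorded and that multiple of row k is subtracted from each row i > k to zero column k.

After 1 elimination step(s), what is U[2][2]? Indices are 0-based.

U[2][2] = 2

[col 0] pivot 6
  R1 -= 3*R0 → (0, 7, 4, 8)  (L[1][0] := 3)
  R2 -= 5*R0 → (0, 4, 2, 4)  (L[2][0] := 5)
  R3 -= 9*R0 → (0, 4, 1, 8)  (L[3][0] := 9)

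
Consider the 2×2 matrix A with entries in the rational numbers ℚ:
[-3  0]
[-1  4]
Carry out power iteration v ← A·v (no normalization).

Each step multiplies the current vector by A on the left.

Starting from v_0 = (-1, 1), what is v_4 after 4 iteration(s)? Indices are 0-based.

v_0 = (-1, 1).
v_1 = A·v_0 = (3, 5).
v_2 = A·v_1 = (-9, 17).
v_3 = A·v_2 = (27, 77).
v_4 = A·v_3 = (-81, 281).

v_4 = (-81, 281)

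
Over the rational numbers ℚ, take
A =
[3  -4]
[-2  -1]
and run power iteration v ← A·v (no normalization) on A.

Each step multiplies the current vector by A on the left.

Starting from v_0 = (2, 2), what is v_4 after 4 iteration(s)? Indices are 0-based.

v_4 = (226, 18)

v_0 = (2, 2).
v_1 = A·v_0 = (-2, -6).
v_2 = A·v_1 = (18, 10).
v_3 = A·v_2 = (14, -46).
v_4 = A·v_3 = (226, 18).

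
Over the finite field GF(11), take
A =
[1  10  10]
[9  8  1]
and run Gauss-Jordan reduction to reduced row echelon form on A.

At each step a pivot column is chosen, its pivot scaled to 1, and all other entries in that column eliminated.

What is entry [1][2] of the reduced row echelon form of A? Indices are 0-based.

pivot(0,0)=1: scale R0 → (1, 10, 10)
  clear (1,0): R1 −= (9)R0 → (0, 6, 10)
pivot(1,1)=6: scale R1 → (0, 1, 9)
  clear (0,1): R0 −= (10)R1 → (1, 0, 8)

M[1][2] = 9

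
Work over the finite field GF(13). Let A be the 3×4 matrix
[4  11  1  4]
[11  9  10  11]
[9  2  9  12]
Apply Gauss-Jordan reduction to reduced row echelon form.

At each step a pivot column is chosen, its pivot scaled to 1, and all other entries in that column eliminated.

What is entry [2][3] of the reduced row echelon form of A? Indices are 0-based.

M[2][3] = 12

step 1: normalize row 0 (÷4) = (1, 6, 10, 1)
  row 1: subtract 11×row0 = (0, 8, 4, 0)
  row 2: subtract 9×row0 = (0, 0, 10, 3)
step 2: normalize row 1 (÷8) = (0, 1, 7, 0)
  row 0: subtract 6×row1 = (1, 0, 7, 1)
step 3: normalize row 2 (÷10) = (0, 0, 1, 12)
  row 0: subtract 7×row2 = (1, 0, 0, 8)
  row 1: subtract 7×row2 = (0, 1, 0, 7)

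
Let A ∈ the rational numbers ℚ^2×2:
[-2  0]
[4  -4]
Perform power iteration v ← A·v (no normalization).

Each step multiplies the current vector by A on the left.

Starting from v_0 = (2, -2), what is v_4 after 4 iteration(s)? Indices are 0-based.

v_4 = (32, -1472)

v_0 = (2, -2).
v_1 = A·v_0 = (-4, 16).
v_2 = A·v_1 = (8, -80).
v_3 = A·v_2 = (-16, 352).
v_4 = A·v_3 = (32, -1472).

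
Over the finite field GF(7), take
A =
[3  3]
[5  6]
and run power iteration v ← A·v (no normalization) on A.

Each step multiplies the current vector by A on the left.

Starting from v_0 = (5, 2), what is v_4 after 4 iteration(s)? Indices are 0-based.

v_0 = (5, 2).
v_1 = A·v_0 = (0, 2).
v_2 = A·v_1 = (6, 5).
v_3 = A·v_2 = (5, 4).
v_4 = A·v_3 = (6, 0).

v_4 = (6, 0)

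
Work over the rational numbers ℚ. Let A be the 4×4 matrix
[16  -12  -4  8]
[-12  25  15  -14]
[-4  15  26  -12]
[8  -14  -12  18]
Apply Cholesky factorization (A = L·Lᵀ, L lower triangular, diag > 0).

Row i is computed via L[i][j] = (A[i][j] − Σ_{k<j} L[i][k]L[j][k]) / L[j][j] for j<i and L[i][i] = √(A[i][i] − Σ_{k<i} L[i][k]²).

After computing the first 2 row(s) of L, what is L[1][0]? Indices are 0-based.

Step 1: L[0][0] = √(16) = 4.
  L[1][0] = (-12) / L[0][0] = -3.
Step 2: L[1][1] = √(16) = 4.

L[1][0] = -3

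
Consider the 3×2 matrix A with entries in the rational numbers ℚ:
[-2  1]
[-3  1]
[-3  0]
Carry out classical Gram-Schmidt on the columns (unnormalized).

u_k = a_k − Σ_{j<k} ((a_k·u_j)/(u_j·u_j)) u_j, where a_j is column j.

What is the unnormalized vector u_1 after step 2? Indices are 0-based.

u_1 = (6/11, 7/22, -15/22)

Step 1: u_0 = a_0 = (-2, -3, -3).
Step 2: u_1 = a_1 − (-5/22)·u_0 = (6/11, 7/22, -15/22).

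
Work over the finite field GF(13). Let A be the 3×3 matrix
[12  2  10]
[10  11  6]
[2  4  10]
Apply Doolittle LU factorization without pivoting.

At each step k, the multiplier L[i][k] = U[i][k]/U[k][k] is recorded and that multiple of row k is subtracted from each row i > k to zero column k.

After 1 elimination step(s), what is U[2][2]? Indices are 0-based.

[col 0] pivot 12
  R1 -= 3*R0 → (0, 5, 2)  (L[1][0] := 3)
  R2 -= 11*R0 → (0, 8, 4)  (L[2][0] := 11)

U[2][2] = 4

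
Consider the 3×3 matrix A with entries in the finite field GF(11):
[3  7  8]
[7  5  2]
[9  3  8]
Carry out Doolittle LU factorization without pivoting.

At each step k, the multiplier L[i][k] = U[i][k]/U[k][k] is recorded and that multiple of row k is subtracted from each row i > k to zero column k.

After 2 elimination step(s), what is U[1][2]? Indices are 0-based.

Step 1: pivot at (0,0) is 3.
  row1 ← row1 − (6)·row0  ⇒  L[1][0]=6, U row1=(0, 7, 9)
  row2 ← row2 − (3)·row0  ⇒  L[2][0]=3, U row2=(0, 4, 6)
Step 2: pivot at (1,1) is 7.
  row2 ← row2 − (10)·row1  ⇒  L[2][1]=10, U row2=(0, 0, 4)

U[1][2] = 9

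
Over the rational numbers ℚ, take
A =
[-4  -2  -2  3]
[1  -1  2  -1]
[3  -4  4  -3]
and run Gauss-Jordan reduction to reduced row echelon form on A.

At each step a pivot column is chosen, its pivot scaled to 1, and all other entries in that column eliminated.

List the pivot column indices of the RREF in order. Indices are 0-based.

[1] R0 /= -4  ⇒  (1, 1/2, 1/2, -3/4)
     R1 -= 1·R0  ⇒  (0, -3/2, 3/2, -1/4)
     R2 -= 3·R0  ⇒  (0, -11/2, 5/2, -3/4)
[2] R1 /= -3/2  ⇒  (0, 1, -1, 1/6)
     R0 -= 1/2·R1  ⇒  (1, 0, 1, -5/6)
     R2 -= -11/2·R1  ⇒  (0, 0, -3, 1/6)
[3] R2 /= -3  ⇒  (0, 0, 1, -1/18)
     R0 -= 1·R2  ⇒  (1, 0, 0, -7/9)
     R1 -= -1·R2  ⇒  (0, 1, 0, 1/9)

pivot columns: 0, 1, 2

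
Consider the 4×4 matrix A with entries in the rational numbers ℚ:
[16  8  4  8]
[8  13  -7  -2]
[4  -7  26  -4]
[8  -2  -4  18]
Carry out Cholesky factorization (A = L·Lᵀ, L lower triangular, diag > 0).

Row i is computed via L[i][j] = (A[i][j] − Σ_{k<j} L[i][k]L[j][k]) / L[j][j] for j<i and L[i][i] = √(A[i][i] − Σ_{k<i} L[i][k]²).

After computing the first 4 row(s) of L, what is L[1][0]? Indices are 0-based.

Step 1: L[0][0] = √(16) = 4.
  L[1][0] = (8) / L[0][0] = 2.
Step 2: L[1][1] = √(9) = 3.
  L[2][0] = (4) / L[0][0] = 1.
  L[2][1] = (-9) / L[1][1] = -3.
Step 3: L[2][2] = √(16) = 4.
  L[3][0] = (8) / L[0][0] = 2.
  L[3][1] = (-6) / L[1][1] = -2.
  L[3][2] = (-12) / L[2][2] = -3.
Step 4: L[3][3] = √(1) = 1.

L[1][0] = 2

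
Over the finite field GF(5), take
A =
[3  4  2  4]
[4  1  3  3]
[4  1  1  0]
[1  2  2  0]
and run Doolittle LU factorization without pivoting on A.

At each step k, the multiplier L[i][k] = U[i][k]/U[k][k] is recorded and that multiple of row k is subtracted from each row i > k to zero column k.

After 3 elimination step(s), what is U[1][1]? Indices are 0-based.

U[1][1] = 4

[col 0] pivot 3
  R1 -= 3*R0 → (0, 4, 2, 1)  (L[1][0] := 3)
  R2 -= 3*R0 → (0, 4, 0, 3)  (L[2][0] := 3)
  R3 -= 2*R0 → (0, 4, 3, 2)  (L[3][0] := 2)
[col 1] pivot 4
  R2 -= 1*R1 → (0, 0, 3, 2)  (L[2][1] := 1)
  R3 -= 1*R1 → (0, 0, 1, 1)  (L[3][1] := 1)
[col 2] pivot 3
  R3 -= 2*R2 → (0, 0, 0, 2)  (L[3][2] := 2)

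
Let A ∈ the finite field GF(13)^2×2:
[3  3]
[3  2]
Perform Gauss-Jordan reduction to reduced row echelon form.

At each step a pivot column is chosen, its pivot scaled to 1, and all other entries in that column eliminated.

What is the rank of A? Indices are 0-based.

step 1: normalize row 0 (÷3) = (1, 1)
  row 1: subtract 3×row0 = (0, 12)
step 2: normalize row 1 (÷12) = (0, 1)
  row 0: subtract 1×row1 = (1, 0)

rank = 2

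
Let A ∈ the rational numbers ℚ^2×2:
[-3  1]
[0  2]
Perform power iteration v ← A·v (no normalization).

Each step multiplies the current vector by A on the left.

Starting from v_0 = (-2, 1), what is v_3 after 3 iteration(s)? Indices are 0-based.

v_3 = (61, 8)

v_0 = (-2, 1).
v_1 = A·v_0 = (7, 2).
v_2 = A·v_1 = (-19, 4).
v_3 = A·v_2 = (61, 8).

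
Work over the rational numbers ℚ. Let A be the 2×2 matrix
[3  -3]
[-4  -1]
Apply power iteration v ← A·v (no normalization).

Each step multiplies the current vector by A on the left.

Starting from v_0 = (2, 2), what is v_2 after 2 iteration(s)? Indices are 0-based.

v_0 = (2, 2).
v_1 = A·v_0 = (0, -10).
v_2 = A·v_1 = (30, 10).

v_2 = (30, 10)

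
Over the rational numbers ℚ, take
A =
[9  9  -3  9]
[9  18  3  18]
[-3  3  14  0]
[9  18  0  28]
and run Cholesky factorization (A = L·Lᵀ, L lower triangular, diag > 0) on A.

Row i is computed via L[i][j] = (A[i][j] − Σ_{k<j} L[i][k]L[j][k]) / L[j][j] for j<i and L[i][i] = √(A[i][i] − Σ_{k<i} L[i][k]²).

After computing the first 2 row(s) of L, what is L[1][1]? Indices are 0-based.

Step 1: L[0][0] = √(9) = 3.
  L[1][0] = (9) / L[0][0] = 3.
Step 2: L[1][1] = √(9) = 3.

L[1][1] = 3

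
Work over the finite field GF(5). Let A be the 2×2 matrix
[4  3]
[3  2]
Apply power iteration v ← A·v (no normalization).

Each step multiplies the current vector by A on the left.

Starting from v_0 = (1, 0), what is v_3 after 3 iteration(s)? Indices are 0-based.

v_3 = (4, 1)

v_0 = (1, 0).
v_1 = A·v_0 = (4, 3).
v_2 = A·v_1 = (0, 3).
v_3 = A·v_2 = (4, 1).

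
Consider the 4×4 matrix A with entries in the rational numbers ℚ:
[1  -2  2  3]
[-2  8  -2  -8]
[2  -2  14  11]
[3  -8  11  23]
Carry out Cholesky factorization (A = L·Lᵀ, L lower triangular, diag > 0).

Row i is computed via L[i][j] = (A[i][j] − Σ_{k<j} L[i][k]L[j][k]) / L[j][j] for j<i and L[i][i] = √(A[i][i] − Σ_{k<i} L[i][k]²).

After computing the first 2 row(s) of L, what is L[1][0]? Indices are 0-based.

Step 1: L[0][0] = √(1) = 1.
  L[1][0] = (-2) / L[0][0] = -2.
Step 2: L[1][1] = √(4) = 2.

L[1][0] = -2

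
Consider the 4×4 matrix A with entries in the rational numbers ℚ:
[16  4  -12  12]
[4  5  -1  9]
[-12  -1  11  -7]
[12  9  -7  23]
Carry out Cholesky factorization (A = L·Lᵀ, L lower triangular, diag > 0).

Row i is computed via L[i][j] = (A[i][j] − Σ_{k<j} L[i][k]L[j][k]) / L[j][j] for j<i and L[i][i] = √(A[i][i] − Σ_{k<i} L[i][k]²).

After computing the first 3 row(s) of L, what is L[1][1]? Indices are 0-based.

Step 1: L[0][0] = √(16) = 4.
  L[1][0] = (4) / L[0][0] = 1.
Step 2: L[1][1] = √(4) = 2.
  L[2][0] = (-12) / L[0][0] = -3.
  L[2][1] = (2) / L[1][1] = 1.
Step 3: L[2][2] = √(1) = 1.

L[1][1] = 2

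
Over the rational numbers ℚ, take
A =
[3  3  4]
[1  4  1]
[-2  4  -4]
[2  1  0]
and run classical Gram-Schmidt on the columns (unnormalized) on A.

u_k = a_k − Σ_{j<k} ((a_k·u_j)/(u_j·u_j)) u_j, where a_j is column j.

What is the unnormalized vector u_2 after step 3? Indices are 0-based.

Step 1: u_0 = a_0 = (3, 1, -2, 2).
Step 2: u_1 = a_1 − (7/18)·u_0 = (11/6, 65/18, 43/9, 2/9).
Step 3: u_2 = a_2 − (7/6)·u_0 − (-21/101)·u_1 = (89/101, 59/101, -68/101, -231/101).

u_2 = (89/101, 59/101, -68/101, -231/101)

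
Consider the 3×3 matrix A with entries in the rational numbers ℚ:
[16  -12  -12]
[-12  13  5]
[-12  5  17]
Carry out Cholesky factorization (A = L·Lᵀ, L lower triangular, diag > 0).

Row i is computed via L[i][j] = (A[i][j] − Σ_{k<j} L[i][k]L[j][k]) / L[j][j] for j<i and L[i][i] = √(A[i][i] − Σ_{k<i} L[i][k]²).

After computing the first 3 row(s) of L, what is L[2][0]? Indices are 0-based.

L[2][0] = -3

Step 1: L[0][0] = √(16) = 4.
  L[1][0] = (-12) / L[0][0] = -3.
Step 2: L[1][1] = √(4) = 2.
  L[2][0] = (-12) / L[0][0] = -3.
  L[2][1] = (-4) / L[1][1] = -2.
Step 3: L[2][2] = √(4) = 2.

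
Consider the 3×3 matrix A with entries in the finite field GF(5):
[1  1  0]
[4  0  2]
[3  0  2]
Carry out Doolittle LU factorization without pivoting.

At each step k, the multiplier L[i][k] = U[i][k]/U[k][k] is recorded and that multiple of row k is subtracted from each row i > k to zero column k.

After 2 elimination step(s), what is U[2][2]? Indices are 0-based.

U[2][2] = 3

Step 1: pivot at (0,0) is 1.
  row1 ← row1 − (4)·row0  ⇒  L[1][0]=4, U row1=(0, 1, 2)
  row2 ← row2 − (3)·row0  ⇒  L[2][0]=3, U row2=(0, 2, 2)
Step 2: pivot at (1,1) is 1.
  row2 ← row2 − (2)·row1  ⇒  L[2][1]=2, U row2=(0, 0, 3)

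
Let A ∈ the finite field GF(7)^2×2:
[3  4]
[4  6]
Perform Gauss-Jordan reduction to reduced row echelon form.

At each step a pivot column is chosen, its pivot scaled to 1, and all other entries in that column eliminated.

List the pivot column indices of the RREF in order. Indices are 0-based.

pivot(0,0)=3: scale R0 → (1, 6)
  clear (1,0): R1 −= (4)R0 → (0, 3)
pivot(1,1)=3: scale R1 → (0, 1)
  clear (0,1): R0 −= (6)R1 → (1, 0)

pivot columns: 0, 1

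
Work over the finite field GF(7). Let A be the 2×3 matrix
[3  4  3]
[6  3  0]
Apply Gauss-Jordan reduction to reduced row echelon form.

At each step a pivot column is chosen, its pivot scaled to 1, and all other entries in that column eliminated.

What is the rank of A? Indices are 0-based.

rank = 2

step 1: normalize row 0 (÷3) = (1, 6, 1)
  row 1: subtract 6×row0 = (0, 2, 1)
step 2: normalize row 1 (÷2) = (0, 1, 4)
  row 0: subtract 6×row1 = (1, 0, 5)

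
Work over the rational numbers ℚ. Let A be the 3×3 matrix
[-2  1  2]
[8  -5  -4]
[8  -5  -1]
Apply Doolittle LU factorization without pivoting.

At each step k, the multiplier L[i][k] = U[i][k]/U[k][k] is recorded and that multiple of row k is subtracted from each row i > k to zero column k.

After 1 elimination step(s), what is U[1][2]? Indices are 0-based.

U[1][2] = 4

k=0: U[0][0]=-2
  eliminate (1,0): mult=-4, new row 1: (0, -1, 4); set L[1][0]=-4
  eliminate (2,0): mult=-4, new row 2: (0, -1, 7); set L[2][0]=-4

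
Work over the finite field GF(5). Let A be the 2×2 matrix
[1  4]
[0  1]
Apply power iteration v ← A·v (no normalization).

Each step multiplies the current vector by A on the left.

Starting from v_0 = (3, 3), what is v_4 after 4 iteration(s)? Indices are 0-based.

v_0 = (3, 3).
v_1 = A·v_0 = (0, 3).
v_2 = A·v_1 = (2, 3).
v_3 = A·v_2 = (4, 3).
v_4 = A·v_3 = (1, 3).

v_4 = (1, 3)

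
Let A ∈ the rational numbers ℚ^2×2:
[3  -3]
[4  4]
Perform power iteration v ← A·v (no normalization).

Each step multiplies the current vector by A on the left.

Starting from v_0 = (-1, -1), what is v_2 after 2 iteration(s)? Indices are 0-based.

v_2 = (24, -32)

v_0 = (-1, -1).
v_1 = A·v_0 = (0, -8).
v_2 = A·v_1 = (24, -32).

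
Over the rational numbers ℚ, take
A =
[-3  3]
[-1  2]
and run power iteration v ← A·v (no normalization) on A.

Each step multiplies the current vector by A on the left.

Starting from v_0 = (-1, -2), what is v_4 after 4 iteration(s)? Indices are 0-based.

v_4 = (9, -3)

v_0 = (-1, -2).
v_1 = A·v_0 = (-3, -3).
v_2 = A·v_1 = (0, -3).
v_3 = A·v_2 = (-9, -6).
v_4 = A·v_3 = (9, -3).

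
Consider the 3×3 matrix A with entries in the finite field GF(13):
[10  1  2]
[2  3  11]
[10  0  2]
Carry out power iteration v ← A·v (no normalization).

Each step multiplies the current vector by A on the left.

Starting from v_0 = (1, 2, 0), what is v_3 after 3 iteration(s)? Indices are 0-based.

v_0 = (1, 2, 0).
v_1 = A·v_0 = (12, 8, 10).
v_2 = A·v_1 = (5, 2, 10).
v_3 = A·v_2 = (7, 9, 5).

v_3 = (7, 9, 5)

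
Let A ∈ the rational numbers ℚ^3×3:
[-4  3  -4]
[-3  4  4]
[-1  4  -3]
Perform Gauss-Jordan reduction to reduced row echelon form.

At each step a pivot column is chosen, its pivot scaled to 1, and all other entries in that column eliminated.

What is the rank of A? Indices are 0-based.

pivot(0,0)=-4: scale R0 → (1, -3/4, 1)
  clear (1,0): R1 −= (-3)R0 → (0, 7/4, 7)
  clear (2,0): R2 −= (-1)R0 → (0, 13/4, -2)
pivot(1,1)=7/4: scale R1 → (0, 1, 4)
  clear (0,1): R0 −= (-3/4)R1 → (1, 0, 4)
  clear (2,1): R2 −= (13/4)R1 → (0, 0, -15)
pivot(2,2)=-15: scale R2 → (0, 0, 1)
  clear (0,2): R0 −= (4)R2 → (1, 0, 0)
  clear (1,2): R1 −= (4)R2 → (0, 1, 0)

rank = 3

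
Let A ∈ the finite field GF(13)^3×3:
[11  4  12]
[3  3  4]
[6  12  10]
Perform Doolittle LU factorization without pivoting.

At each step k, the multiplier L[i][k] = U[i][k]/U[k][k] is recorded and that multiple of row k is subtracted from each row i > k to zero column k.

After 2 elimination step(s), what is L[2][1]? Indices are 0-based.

L[2][1] = 7

Step 1: pivot at (0,0) is 11.
  row1 ← row1 − (5)·row0  ⇒  L[1][0]=5, U row1=(0, 9, 9)
  row2 ← row2 − (10)·row0  ⇒  L[2][0]=10, U row2=(0, 11, 7)
Step 2: pivot at (1,1) is 9.
  row2 ← row2 − (7)·row1  ⇒  L[2][1]=7, U row2=(0, 0, 9)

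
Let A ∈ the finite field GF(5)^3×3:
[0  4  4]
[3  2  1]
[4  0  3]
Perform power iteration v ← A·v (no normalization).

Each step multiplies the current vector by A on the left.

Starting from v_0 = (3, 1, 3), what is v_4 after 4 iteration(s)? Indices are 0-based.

v_0 = (3, 1, 3).
v_1 = A·v_0 = (1, 4, 1).
v_2 = A·v_1 = (0, 2, 2).
v_3 = A·v_2 = (1, 1, 1).
v_4 = A·v_3 = (3, 1, 2).

v_4 = (3, 1, 2)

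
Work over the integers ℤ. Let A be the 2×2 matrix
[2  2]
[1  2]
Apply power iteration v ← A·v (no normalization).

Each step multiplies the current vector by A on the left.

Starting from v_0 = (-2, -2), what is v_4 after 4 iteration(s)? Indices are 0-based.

v_0 = (-2, -2).
v_1 = A·v_0 = (-8, -6).
v_2 = A·v_1 = (-28, -20).
v_3 = A·v_2 = (-96, -68).
v_4 = A·v_3 = (-328, -232).

v_4 = (-328, -232)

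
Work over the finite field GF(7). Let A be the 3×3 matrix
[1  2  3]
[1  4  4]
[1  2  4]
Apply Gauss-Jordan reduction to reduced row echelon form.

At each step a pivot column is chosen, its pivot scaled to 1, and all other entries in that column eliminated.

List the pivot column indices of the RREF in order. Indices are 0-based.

pivot columns: 0, 1, 2

[1] R0 /= 1  ⇒  (1, 2, 3)
     R1 -= 1·R0  ⇒  (0, 2, 1)
     R2 -= 1·R0  ⇒  (0, 0, 1)
[2] R1 /= 2  ⇒  (0, 1, 4)
     R0 -= 2·R1  ⇒  (1, 0, 2)
[3] R2 /= 1  ⇒  (0, 0, 1)
     R0 -= 2·R2  ⇒  (1, 0, 0)
     R1 -= 4·R2  ⇒  (0, 1, 0)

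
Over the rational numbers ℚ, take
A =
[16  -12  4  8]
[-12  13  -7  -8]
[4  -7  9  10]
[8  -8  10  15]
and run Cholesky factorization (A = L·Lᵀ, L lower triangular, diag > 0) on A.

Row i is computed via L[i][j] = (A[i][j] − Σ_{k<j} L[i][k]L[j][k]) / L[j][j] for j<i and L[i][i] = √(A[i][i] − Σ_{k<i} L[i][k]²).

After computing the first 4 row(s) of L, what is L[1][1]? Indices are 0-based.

L[1][1] = 2

Step 1: L[0][0] = √(16) = 4.
  L[1][0] = (-12) / L[0][0] = -3.
Step 2: L[1][1] = √(4) = 2.
  L[2][0] = (4) / L[0][0] = 1.
  L[2][1] = (-4) / L[1][1] = -2.
Step 3: L[2][2] = √(4) = 2.
  L[3][0] = (8) / L[0][0] = 2.
  L[3][1] = (-2) / L[1][1] = -1.
  L[3][2] = (6) / L[2][2] = 3.
Step 4: L[3][3] = √(1) = 1.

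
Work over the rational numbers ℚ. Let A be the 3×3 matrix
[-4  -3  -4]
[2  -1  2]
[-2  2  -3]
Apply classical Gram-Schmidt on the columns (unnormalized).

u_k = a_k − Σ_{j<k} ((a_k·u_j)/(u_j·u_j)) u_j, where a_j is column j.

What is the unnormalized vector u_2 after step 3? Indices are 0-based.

u_2 = (-1/15, -7/15, -1/3)

Step 1: u_0 = a_0 = (-4, 2, -2).
Step 2: u_1 = a_1 − (1/4)·u_0 = (-2, -3/2, 5/2).
Step 3: u_2 = a_2 − (13/12)·u_0 − (-1/5)·u_1 = (-1/15, -7/15, -1/3).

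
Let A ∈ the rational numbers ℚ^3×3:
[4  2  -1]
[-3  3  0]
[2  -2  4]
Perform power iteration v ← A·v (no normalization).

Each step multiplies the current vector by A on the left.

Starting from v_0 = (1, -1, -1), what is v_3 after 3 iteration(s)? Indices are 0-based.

v_3 = (-72, -81, 126)

v_0 = (1, -1, -1).
v_1 = A·v_0 = (3, -6, 0).
v_2 = A·v_1 = (0, -27, 18).
v_3 = A·v_2 = (-72, -81, 126).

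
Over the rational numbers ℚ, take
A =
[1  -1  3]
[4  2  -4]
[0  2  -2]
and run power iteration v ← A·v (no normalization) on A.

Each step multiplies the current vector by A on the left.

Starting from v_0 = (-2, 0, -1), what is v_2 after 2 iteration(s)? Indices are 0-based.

v_0 = (-2, 0, -1).
v_1 = A·v_0 = (-5, -4, 2).
v_2 = A·v_1 = (5, -36, -12).

v_2 = (5, -36, -12)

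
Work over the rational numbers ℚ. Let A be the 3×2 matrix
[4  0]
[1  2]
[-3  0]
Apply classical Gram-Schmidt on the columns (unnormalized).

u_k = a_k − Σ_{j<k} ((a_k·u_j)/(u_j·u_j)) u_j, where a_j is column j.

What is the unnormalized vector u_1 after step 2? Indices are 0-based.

u_1 = (-4/13, 25/13, 3/13)

Step 1: u_0 = a_0 = (4, 1, -3).
Step 2: u_1 = a_1 − (1/13)·u_0 = (-4/13, 25/13, 3/13).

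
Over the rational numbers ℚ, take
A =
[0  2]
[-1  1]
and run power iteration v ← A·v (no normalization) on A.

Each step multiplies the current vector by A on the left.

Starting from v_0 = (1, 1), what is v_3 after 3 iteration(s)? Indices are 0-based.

v_0 = (1, 1).
v_1 = A·v_0 = (2, 0).
v_2 = A·v_1 = (0, -2).
v_3 = A·v_2 = (-4, -2).

v_3 = (-4, -2)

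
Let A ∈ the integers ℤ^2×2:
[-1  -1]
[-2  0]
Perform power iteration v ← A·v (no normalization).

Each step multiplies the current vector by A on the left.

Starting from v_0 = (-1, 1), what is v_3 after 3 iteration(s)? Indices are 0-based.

v_0 = (-1, 1).
v_1 = A·v_0 = (0, 2).
v_2 = A·v_1 = (-2, 0).
v_3 = A·v_2 = (2, 4).

v_3 = (2, 4)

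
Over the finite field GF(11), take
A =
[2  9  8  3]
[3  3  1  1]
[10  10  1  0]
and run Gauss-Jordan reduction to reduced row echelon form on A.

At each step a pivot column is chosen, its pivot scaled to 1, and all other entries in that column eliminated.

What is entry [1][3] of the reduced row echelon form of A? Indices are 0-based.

pivot(0,0)=2: scale R0 → (1, 10, 4, 7)
  clear (1,0): R1 −= (3)R0 → (0, 6, 0, 2)
  clear (2,0): R2 −= (10)R0 → (0, 9, 5, 7)
pivot(1,1)=6: scale R1 → (0, 1, 0, 4)
  clear (0,1): R0 −= (10)R1 → (1, 0, 4, 0)
  clear (2,1): R2 −= (9)R1 → (0, 0, 5, 4)
pivot(2,2)=5: scale R2 → (0, 0, 1, 3)
  clear (0,2): R0 −= (4)R2 → (1, 0, 0, 10)

M[1][3] = 4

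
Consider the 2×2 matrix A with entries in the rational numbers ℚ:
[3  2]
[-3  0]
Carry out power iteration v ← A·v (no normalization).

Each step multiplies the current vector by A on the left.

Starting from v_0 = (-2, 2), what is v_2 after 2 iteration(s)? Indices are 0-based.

v_2 = (6, 6)

v_0 = (-2, 2).
v_1 = A·v_0 = (-2, 6).
v_2 = A·v_1 = (6, 6).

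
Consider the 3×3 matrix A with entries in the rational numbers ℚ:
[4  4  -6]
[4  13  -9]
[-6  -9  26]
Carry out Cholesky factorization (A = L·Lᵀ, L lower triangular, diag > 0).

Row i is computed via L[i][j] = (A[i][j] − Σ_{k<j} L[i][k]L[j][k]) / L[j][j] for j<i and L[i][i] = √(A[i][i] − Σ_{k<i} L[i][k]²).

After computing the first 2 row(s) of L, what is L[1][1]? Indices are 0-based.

L[1][1] = 3

Step 1: L[0][0] = √(4) = 2.
  L[1][0] = (4) / L[0][0] = 2.
Step 2: L[1][1] = √(9) = 3.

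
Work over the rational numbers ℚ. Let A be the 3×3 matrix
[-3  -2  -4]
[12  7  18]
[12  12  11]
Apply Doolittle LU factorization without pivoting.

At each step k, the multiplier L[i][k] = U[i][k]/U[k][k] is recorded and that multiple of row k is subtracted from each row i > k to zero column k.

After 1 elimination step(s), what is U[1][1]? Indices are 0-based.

U[1][1] = -1

Step 1: pivot at (0,0) is -3.
  row1 ← row1 − (-4)·row0  ⇒  L[1][0]=-4, U row1=(0, -1, 2)
  row2 ← row2 − (-4)·row0  ⇒  L[2][0]=-4, U row2=(0, 4, -5)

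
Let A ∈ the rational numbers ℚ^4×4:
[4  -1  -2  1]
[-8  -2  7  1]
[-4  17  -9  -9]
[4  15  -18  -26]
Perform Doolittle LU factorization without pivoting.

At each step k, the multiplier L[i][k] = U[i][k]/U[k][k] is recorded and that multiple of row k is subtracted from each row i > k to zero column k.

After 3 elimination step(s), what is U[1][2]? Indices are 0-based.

k=0: U[0][0]=4
  eliminate (1,0): mult=-2, new row 1: (0, -4, 3, 3); set L[1][0]=-2
  eliminate (2,0): mult=-1, new row 2: (0, 16, -11, -8); set L[2][0]=-1
  eliminate (3,0): mult=1, new row 3: (0, 16, -16, -27); set L[3][0]=1
k=1: U[1][1]=-4
  eliminate (2,1): mult=-4, new row 2: (0, 0, 1, 4); set L[2][1]=-4
  eliminate (3,1): mult=-4, new row 3: (0, 0, -4, -15); set L[3][1]=-4
k=2: U[2][2]=1
  eliminate (3,2): mult=-4, new row 3: (0, 0, 0, 1); set L[3][2]=-4

U[1][2] = 3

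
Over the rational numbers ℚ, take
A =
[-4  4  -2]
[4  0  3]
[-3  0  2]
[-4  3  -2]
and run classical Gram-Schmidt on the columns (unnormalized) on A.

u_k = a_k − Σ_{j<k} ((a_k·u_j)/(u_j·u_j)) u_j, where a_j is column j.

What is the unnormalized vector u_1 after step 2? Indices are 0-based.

Step 1: u_0 = a_0 = (-4, 4, -3, -4).
Step 2: u_1 = a_1 − (-28/57)·u_0 = (116/57, 112/57, -28/19, 59/57).

u_1 = (116/57, 112/57, -28/19, 59/57)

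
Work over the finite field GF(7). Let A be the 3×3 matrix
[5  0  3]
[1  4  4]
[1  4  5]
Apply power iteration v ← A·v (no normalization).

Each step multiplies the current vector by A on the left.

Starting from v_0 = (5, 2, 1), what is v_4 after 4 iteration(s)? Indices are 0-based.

v_0 = (5, 2, 1).
v_1 = A·v_0 = (0, 3, 4).
v_2 = A·v_1 = (5, 0, 4).
v_3 = A·v_2 = (2, 0, 4).
v_4 = A·v_3 = (1, 4, 1).

v_4 = (1, 4, 1)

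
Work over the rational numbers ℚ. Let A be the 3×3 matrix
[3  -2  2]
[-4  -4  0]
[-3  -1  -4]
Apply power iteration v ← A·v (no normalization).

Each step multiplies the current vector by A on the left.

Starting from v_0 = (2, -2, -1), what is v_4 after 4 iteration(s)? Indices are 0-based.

v_0 = (2, -2, -1).
v_1 = A·v_0 = (8, 0, 0).
v_2 = A·v_1 = (24, -32, -24).
v_3 = A·v_2 = (88, 32, 56).
v_4 = A·v_3 = (312, -480, -520).

v_4 = (312, -480, -520)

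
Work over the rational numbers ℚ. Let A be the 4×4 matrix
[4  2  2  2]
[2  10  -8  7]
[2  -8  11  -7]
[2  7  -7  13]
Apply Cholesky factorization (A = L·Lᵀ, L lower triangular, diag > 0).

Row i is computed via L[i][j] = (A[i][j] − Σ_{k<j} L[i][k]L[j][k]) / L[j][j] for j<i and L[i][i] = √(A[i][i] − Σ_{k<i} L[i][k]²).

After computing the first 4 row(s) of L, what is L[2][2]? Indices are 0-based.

L[2][2] = 1

Step 1: L[0][0] = √(4) = 2.
  L[1][0] = (2) / L[0][0] = 1.
Step 2: L[1][1] = √(9) = 3.
  L[2][0] = (2) / L[0][0] = 1.
  L[2][1] = (-9) / L[1][1] = -3.
Step 3: L[2][2] = √(1) = 1.
  L[3][0] = (2) / L[0][0] = 1.
  L[3][1] = (6) / L[1][1] = 2.
  L[3][2] = (-2) / L[2][2] = -2.
Step 4: L[3][3] = √(4) = 2.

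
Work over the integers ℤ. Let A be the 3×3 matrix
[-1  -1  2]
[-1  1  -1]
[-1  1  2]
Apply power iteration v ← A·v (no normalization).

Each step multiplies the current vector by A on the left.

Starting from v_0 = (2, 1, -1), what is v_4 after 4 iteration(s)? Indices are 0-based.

v_0 = (2, 1, -1).
v_1 = A·v_0 = (-5, 0, -3).
v_2 = A·v_1 = (-1, 8, -1).
v_3 = A·v_2 = (-9, 10, 7).
v_4 = A·v_3 = (13, 12, 33).

v_4 = (13, 12, 33)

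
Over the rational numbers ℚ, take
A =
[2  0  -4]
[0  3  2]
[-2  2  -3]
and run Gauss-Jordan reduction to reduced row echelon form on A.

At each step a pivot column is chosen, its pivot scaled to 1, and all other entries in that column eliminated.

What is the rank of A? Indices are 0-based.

pivot(0,0)=2: scale R0 → (1, 0, -2)
  clear (2,0): R2 −= (-2)R0 → (0, 2, -7)
pivot(1,1)=3: scale R1 → (0, 1, 2/3)
  clear (2,1): R2 −= (2)R1 → (0, 0, -25/3)
pivot(2,2)=-25/3: scale R2 → (0, 0, 1)
  clear (0,2): R0 −= (-2)R2 → (1, 0, 0)
  clear (1,2): R1 −= (2/3)R2 → (0, 1, 0)

rank = 3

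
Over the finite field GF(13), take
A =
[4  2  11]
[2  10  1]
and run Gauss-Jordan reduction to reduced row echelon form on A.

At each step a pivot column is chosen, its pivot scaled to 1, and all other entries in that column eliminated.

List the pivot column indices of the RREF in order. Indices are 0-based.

[1] R0 /= 4  ⇒  (1, 7, 6)
     R1 -= 2·R0  ⇒  (0, 9, 2)
[2] R1 /= 9  ⇒  (0, 1, 6)
     R0 -= 7·R1  ⇒  (1, 0, 3)

pivot columns: 0, 1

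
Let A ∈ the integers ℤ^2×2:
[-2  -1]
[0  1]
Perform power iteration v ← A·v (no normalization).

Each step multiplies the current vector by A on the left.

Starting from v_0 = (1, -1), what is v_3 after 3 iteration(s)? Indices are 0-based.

v_3 = (-5, -1)

v_0 = (1, -1).
v_1 = A·v_0 = (-1, -1).
v_2 = A·v_1 = (3, -1).
v_3 = A·v_2 = (-5, -1).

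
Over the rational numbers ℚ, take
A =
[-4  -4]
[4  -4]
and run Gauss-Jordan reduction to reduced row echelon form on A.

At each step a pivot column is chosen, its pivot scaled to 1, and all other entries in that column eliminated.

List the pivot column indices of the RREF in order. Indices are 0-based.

step 1: normalize row 0 (÷-4) = (1, 1)
  row 1: subtract 4×row0 = (0, -8)
step 2: normalize row 1 (÷-8) = (0, 1)
  row 0: subtract 1×row1 = (1, 0)

pivot columns: 0, 1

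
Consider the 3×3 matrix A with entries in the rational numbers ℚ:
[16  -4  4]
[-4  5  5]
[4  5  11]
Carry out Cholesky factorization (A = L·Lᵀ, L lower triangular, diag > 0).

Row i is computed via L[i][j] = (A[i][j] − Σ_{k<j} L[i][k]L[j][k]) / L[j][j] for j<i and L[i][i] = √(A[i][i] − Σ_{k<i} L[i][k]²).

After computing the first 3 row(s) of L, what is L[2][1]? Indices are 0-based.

L[2][1] = 3

Step 1: L[0][0] = √(16) = 4.
  L[1][0] = (-4) / L[0][0] = -1.
Step 2: L[1][1] = √(4) = 2.
  L[2][0] = (4) / L[0][0] = 1.
  L[2][1] = (6) / L[1][1] = 3.
Step 3: L[2][2] = √(1) = 1.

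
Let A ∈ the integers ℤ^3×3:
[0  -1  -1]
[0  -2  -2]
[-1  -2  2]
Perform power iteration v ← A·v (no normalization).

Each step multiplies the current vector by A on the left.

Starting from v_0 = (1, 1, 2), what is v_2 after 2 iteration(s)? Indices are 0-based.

v_0 = (1, 1, 2).
v_1 = A·v_0 = (-3, -6, 1).
v_2 = A·v_1 = (5, 10, 17).

v_2 = (5, 10, 17)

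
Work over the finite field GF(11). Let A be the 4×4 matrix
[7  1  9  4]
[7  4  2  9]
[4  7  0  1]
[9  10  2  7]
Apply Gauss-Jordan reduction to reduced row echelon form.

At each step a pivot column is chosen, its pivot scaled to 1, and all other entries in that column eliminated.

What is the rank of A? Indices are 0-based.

step 1: normalize row 0 (÷7) = (1, 8, 6, 10)
  row 1: subtract 7×row0 = (0, 3, 4, 5)
  row 2: subtract 4×row0 = (0, 8, 9, 5)
  row 3: subtract 9×row0 = (0, 4, 3, 5)
step 2: normalize row 1 (÷3) = (0, 1, 5, 9)
  row 0: subtract 8×row1 = (1, 0, 10, 4)
  row 2: subtract 8×row1 = (0, 0, 2, 10)
  row 3: subtract 4×row1 = (0, 0, 5, 2)
step 3: normalize row 2 (÷2) = (0, 0, 1, 5)
  row 0: subtract 10×row2 = (1, 0, 0, 9)
  row 1: subtract 5×row2 = (0, 1, 0, 6)
  row 3: subtract 5×row2 = (0, 0, 0, 10)
step 4: normalize row 3 (÷10) = (0, 0, 0, 1)
  row 0: subtract 9×row3 = (1, 0, 0, 0)
  row 1: subtract 6×row3 = (0, 1, 0, 0)
  row 2: subtract 5×row3 = (0, 0, 1, 0)

rank = 4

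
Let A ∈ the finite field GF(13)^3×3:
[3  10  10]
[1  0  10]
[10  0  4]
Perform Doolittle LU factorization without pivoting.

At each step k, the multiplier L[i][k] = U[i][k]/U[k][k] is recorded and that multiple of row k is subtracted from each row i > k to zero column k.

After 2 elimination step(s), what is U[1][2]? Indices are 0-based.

U[1][2] = 11

[col 0] pivot 3
  R1 -= 9*R0 → (0, 1, 11)  (L[1][0] := 9)
  R2 -= 12*R0 → (0, 10, 1)  (L[2][0] := 12)
[col 1] pivot 1
  R2 -= 10*R1 → (0, 0, 8)  (L[2][1] := 10)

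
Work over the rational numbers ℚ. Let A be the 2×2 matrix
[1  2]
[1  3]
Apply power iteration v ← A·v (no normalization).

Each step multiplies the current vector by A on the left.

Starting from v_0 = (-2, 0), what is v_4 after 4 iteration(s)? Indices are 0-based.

v_0 = (-2, 0).
v_1 = A·v_0 = (-2, -2).
v_2 = A·v_1 = (-6, -8).
v_3 = A·v_2 = (-22, -30).
v_4 = A·v_3 = (-82, -112).

v_4 = (-82, -112)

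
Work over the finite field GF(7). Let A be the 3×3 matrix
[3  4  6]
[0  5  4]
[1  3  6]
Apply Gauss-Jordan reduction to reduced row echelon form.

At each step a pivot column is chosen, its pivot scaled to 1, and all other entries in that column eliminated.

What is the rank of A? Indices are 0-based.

rank = 3

step 1: normalize row 0 (÷3) = (1, 6, 2)
  row 2: subtract 1×row0 = (0, 4, 4)
step 2: normalize row 1 (÷5) = (0, 1, 5)
  row 0: subtract 6×row1 = (1, 0, 0)
  row 2: subtract 4×row1 = (0, 0, 5)
step 3: normalize row 2 (÷5) = (0, 0, 1)
  row 1: subtract 5×row2 = (0, 1, 0)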